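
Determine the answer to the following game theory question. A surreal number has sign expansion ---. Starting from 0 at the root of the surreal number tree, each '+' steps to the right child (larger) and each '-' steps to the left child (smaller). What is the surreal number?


Sign expansion: ---
Rule: track bounds (lo, hi), initially (-inf, +inf). On '+', the current value becomes lo and we move to the simplest number in (value, hi): value + 1 if hi = +inf, otherwise the midpoint (value + hi)/2. On '-', the current value becomes hi and we move to value - 1 if lo = -inf, otherwise the midpoint (lo + value)/2.
Start at 0.
Step 1: sign = -, move left. Bounds: (-inf, 0). Value = -1
Step 2: sign = -, move left. Bounds: (-inf, -1). Value = -2
Step 3: sign = -, move left. Bounds: (-inf, -2). Value = -3
The surreal number with sign expansion --- is -3.

-3


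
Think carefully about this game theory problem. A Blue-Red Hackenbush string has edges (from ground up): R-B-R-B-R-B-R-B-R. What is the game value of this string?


Edges (from ground): R-B-R-B-R-B-R-B-R
By Berlekamp's sign-expansion rule, a Blue-Red Hackenbush stalk has the value of the surreal number whose sign sequence is the edge sequence with B -> + and R -> -.
Sign sequence: -+-+-+-+-
Trace the sign expansion in the surreal number tree, starting from 0:
Edge 1: R (sign -) -> bounds (-inf, 0), value = -1
Edge 2: B (sign +) -> bounds (-1, 0), value = -1/2
Edge 3: R (sign -) -> bounds (-1, -1/2), value = -3/4
Edge 4: B (sign +) -> bounds (-3/4, -1/2), value = -5/8
Edge 5: R (sign -) -> bounds (-3/4, -5/8), value = -11/16
Edge 6: B (sign +) -> bounds (-11/16, -5/8), value = -21/32
Edge 7: R (sign -) -> bounds (-11/16, -21/32), value = -43/64
Edge 8: B (sign +) -> bounds (-43/64, -21/32), value = -85/128
Edge 9: R (sign -) -> bounds (-43/64, -85/128), value = -171/256
Game value = -171/256

-171/256


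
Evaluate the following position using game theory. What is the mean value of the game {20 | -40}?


Game = {20 | -40}, a switch {a | b} with numbers a > b.
Its thermograph has left wall a - t and right wall b + t, which meet at t = (a - b)/2, where both equal (a + b)/2. So the mast (mean value) is at (a + b)/2.
Mean = (20 + (-40))/2 = -20/2 = -10

-10


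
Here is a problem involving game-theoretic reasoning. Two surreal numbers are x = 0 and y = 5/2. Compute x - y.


x = 0, y = 5/2
Converting to common denominator: 2
x = 0/2, y = 5/2
x - y = 0 - 5/2 = -5/2

-5/2


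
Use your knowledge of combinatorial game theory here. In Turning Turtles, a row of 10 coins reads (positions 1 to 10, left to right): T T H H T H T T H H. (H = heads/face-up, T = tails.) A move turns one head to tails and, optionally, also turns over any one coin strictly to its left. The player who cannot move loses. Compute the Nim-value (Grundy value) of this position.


Coins: T T H H T H T T H H
Key fact: a single head at position k behaves exactly like a Nim heap of size k (turning it to T and optionally flipping a coin at j < k corresponds to moving the heap from k to j, or to 0), and heads combine as a disjunctive sum (two heads at the same place would cancel, matching j XOR j = 0). So the Nim-value is the XOR of the 1-indexed positions of the heads.
Face-up positions (1-indexed): [3, 4, 6, 9, 10]
XOR 0 with 3: 0 XOR 3 = 3
XOR 3 with 4: 3 XOR 4 = 7
XOR 7 with 6: 7 XOR 6 = 1
XOR 1 with 9: 1 XOR 9 = 8
XOR 8 with 10: 8 XOR 10 = 2
Nim-value = 2

2


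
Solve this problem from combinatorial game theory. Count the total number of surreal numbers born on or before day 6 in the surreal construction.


Day 0: {|} = 0 is born. Count = 1.
Day n: the number of surreal numbers born by day n is 2^(n+1) - 1.
By day 0: 2^1 - 1 = 1
By day 1: 2^2 - 1 = 3
By day 2: 2^3 - 1 = 7
By day 3: 2^4 - 1 = 15
By day 4: 2^5 - 1 = 31
By day 5: 2^6 - 1 = 63
By day 6: 2^7 - 1 = 127
By day 6: 127 surreal numbers.

127


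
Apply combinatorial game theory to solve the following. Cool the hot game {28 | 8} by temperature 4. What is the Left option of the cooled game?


Original game: {28 | 8} (a switch {a | b} with a > b).
Cooling by t (for t below the temperature (a - b)/2 = 10) taxes each move by t: {a | b} cooled by t is {a - t | b + t}.
Cooling amount: t = 4
Cooled Left option: 28 - 4 = 24
Cooled Right option: 8 + 4 = 12
Cooled game: {24 | 12}
Left option = 24

24


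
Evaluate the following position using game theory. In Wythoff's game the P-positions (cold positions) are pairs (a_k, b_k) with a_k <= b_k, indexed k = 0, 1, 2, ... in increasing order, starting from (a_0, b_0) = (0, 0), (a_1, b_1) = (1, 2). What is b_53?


By Wythoff's theorem, a_k = floor(k * phi) and b_k = floor(k * phi^2) = a_k + k, where phi = (1 + sqrt(5))/2 is the golden ratio.
phi = (1 + sqrt(5))/2 = 1.618034
phi^2 = phi + 1 = 2.618034
k = 53
k * phi^2 = 53 * 2.618034 = 138.755801
b_53 = floor(k * phi^2) = 138 (check: a_53 + k = 85 + 53 = 138)

138


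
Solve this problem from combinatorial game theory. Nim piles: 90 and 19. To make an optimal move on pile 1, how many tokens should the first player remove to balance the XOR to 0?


Piles: 90 and 19
Current XOR: 90 XOR 19 = 73 (non-zero, so this is an N-position).
To make the XOR zero, we need to find a move that balances the piles.
For pile 1 (size 90): target = 90 XOR 73 = 19
We reduce pile 1 from 90 to 19.
Tokens removed: 90 - 19 = 71
Verification: 19 XOR 19 = 0

71


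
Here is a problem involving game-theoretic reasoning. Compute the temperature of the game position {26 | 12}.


The game is {26 | 12}, a switch {a | b} with numbers a > b.
Cooling {a | b} by t gives {a - t | b + t}, which stops being hot when a - t = b + t, i.e. at t = (a - b)/2. So the temperature of a switch is (a - b)/2.
Temperature = (Left option - Right option) / 2
= (26 - (12)) / 2
= 14 / 2
= 7

7


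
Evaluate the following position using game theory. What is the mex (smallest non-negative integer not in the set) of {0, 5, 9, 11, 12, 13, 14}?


Set = {0, 5, 9, 11, 12, 13, 14}
0 is in the set.
1 is NOT in the set. This is the mex.
mex = 1

1


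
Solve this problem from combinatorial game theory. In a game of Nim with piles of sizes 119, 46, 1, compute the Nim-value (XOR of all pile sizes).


We need the XOR (exclusive or) of all pile sizes.
After XOR-ing pile 1 (size 119): 0 XOR 119 = 119
After XOR-ing pile 2 (size 46): 119 XOR 46 = 89
After XOR-ing pile 3 (size 1): 89 XOR 1 = 88
The Nim-value of this position is 88.

88


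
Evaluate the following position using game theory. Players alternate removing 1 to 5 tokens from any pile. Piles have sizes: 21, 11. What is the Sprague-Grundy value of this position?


Subtraction set: {1, 2, 3, 4, 5}
For this subtraction set, G(n) = n mod 6 (period = max + 1 = 6).
Pile 1 (size 21): G(21) = 21 mod 6 = 3
Pile 2 (size 11): G(11) = 11 mod 6 = 5
Total Grundy value = XOR of all: 3 XOR 5 = 6

6


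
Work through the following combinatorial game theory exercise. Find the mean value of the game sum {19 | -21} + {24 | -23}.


G1 = {19 | -21}, G2 = {24 | -23}
Each is a switch {a | b} with numbers a > b; its mean value is (a + b)/2, and mean value is additive over game sums: m(G1 + G2) = m(G1) + m(G2).
Mean of G1 = (19 + (-21))/2 = -2/2 = -1
Mean of G2 = (24 + (-23))/2 = 1/2 = 1/2
Mean of G1 + G2 = -1 + 1/2 = -1/2

-1/2


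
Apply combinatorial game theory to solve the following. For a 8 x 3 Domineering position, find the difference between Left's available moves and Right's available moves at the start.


Board is 8 x 3 (rows x cols).
Left (vertical) placements: (rows-1) * cols = 7 * 3 = 21
Right (horizontal) placements: rows * (cols-1) = 8 * 2 = 16
Advantage = Left - Right = 21 - 16 = 5

5


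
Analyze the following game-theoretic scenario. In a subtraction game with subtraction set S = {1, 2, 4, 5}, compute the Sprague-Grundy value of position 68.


The subtraction set is S = {1, 2, 4, 5}.
G(k) = mex{ G(k - s) : s in S, s <= k }. We compute iteratively: G(0) = 0.
G(1) = mex({0}) = 1
G(2) = mex({0, 1}) = 2
G(3) = mex({1, 2}) = 0
G(4) = mex({0, 2}) = 1
G(5) = mex({0, 1}) = 2
G(6) = mex({1, 2}) = 0
G(7) = mex({0, 2}) = 1
Observe that G(3)..G(7) = 0, 1, 2, 0, 1 repeats G(0)..G(4) = 0, 1, 2, 0, 1.
For k >= max(S) = 5, G(k) is determined by the previous 5 values G(k-5)..G(k-1); a window of 5 consecutive values has recurred shifted by 3, so by induction G(k + 3) = G(k) for all k >= 0: the sequence is periodic from the start with period 3.
One period: G(0..2) = 0, 1, 2.
68 mod 3 = 2, so G(68) = G(2) = 2.

2


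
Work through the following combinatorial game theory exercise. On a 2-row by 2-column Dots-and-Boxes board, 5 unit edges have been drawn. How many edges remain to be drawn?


Grid: 2 x 2 boxes, i.e. 3 rows and 3 columns of dots.
Horizontal edges: (rows + 1) * cols = 3 * 2 = 6
Vertical edges: rows * (cols + 1) = 2 * 3 = 6
Total edges: 6 + 6 = 12
Edges drawn: 5
Remaining: 12 - 5 = 7

7


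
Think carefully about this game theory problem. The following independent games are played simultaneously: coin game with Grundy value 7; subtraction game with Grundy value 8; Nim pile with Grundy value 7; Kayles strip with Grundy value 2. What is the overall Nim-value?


By the Sprague-Grundy theorem, the Grundy value of a sum of games is the XOR of individual Grundy values.
coin game: Grundy value = 7. Running XOR: 0 XOR 7 = 7
subtraction game: Grundy value = 8. Running XOR: 7 XOR 8 = 15
Nim pile: Grundy value = 7. Running XOR: 15 XOR 7 = 8
Kayles strip: Grundy value = 2. Running XOR: 8 XOR 2 = 10
The combined Grundy value is 10.

10


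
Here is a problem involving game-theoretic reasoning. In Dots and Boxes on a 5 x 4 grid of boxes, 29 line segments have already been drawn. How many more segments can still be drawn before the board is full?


Grid: 5 x 4 boxes, i.e. 6 rows and 5 columns of dots.
Horizontal edges: (rows + 1) * cols = 6 * 4 = 24
Vertical edges: rows * (cols + 1) = 5 * 5 = 25
Total edges: 24 + 25 = 49
Edges drawn: 29
Remaining: 49 - 29 = 20

20


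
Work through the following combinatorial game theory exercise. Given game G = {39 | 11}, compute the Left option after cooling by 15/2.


Original game: {39 | 11} (a switch {a | b} with a > b).
Cooling by t (for t below the temperature (a - b)/2 = 14) taxes each move by t: {a | b} cooled by t is {a - t | b + t}.
Cooling amount: t = 15/2
Cooled Left option: 39 - 15/2 = 63/2
Cooled Right option: 11 + 15/2 = 37/2
Cooled game: {63/2 | 37/2}
Left option = 63/2

63/2


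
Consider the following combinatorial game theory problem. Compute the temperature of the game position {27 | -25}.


The game is {27 | -25}, a switch {a | b} with numbers a > b.
Cooling {a | b} by t gives {a - t | b + t}, which stops being hot when a - t = b + t, i.e. at t = (a - b)/2. So the temperature of a switch is (a - b)/2.
Temperature = (Left option - Right option) / 2
= (27 - (-25)) / 2
= 52 / 2
= 26

26


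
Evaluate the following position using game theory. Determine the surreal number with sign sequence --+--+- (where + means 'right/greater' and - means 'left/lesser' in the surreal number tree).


Sign expansion: --+--+-
Rule: track bounds (lo, hi), initially (-inf, +inf). On '+', the current value becomes lo and we move to the simplest number in (value, hi): value + 1 if hi = +inf, otherwise the midpoint (value + hi)/2. On '-', the current value becomes hi and we move to value - 1 if lo = -inf, otherwise the midpoint (lo + value)/2.
Start at 0.
Step 1: sign = -, move left. Bounds: (-inf, 0). Value = -1
Step 2: sign = -, move left. Bounds: (-inf, -1). Value = -2
Step 3: sign = +, move right. Bounds: (-2, -1). Value = -3/2
Step 4: sign = -, move left. Bounds: (-2, -3/2). Value = -7/4
Step 5: sign = -, move left. Bounds: (-2, -7/4). Value = -15/8
Step 6: sign = +, move right. Bounds: (-15/8, -7/4). Value = -29/16
Step 7: sign = -, move left. Bounds: (-15/8, -29/16). Value = -59/32
The surreal number with sign expansion --+--+- is -59/32.

-59/32


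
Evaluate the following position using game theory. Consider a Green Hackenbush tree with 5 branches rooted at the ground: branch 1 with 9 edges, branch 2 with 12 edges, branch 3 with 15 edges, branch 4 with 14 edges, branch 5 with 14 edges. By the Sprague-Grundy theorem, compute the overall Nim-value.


The tree has 5 branches from the ground vertex.
In Green Hackenbush, the Nim-value of a simple path of length k is k.
Branch 1: length 9, Nim-value = 9
Branch 2: length 12, Nim-value = 12
Branch 3: length 15, Nim-value = 15
Branch 4: length 14, Nim-value = 14
Branch 5: length 14, Nim-value = 14
Total Nim-value = XOR of all branch values:
0 XOR 9 = 9
9 XOR 12 = 5
5 XOR 15 = 10
10 XOR 14 = 4
4 XOR 14 = 10
Nim-value of the tree = 10

10


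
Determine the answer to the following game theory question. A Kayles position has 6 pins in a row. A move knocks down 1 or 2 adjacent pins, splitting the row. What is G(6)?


Kayles: a move removes 1 or 2 adjacent pins from a contiguous row.
Removing pins from a row of k leaves two independent rows (a, b) with a + b = k - 1 (one pin) or a + b = k - 2 (two pins); an end removal gives a = 0.
By Sprague-Grundy, G(k) = mex{ G(a) XOR G(b) } over all these splits. G(0) = 0.
G(1): splits (0,0):0^0=0 -> mex({0}) = 1
G(2): splits (0,1):0^1=1 (0,0):0^0=0 -> mex({0, 1}) = 2
G(3): splits (0,2):0^2=2 (1,1):1^1=0 (0,1):0^1=1 -> mex({0, 1, 2}) = 3
G(4): splits (0,3):0^3=3 (1,2):1^2=3 (0,2):0^2=2 (1,1):1^1=0 -> mex({0, 2, 3}) = 1
G(5): splits (0,4):0^1=1 (1,3):1^3=2 (2,2):2^2=0 (0,3):0^3=3 (1,2):1^2=3 -> mex({0, 1, 2, 3}) = 4
G(6) = mex({0, 1, 2, 4}) = 3
Therefore G(6) = 3.

3


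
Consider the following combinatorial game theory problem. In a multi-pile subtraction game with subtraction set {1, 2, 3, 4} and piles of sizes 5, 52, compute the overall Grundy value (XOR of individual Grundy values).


Subtraction set: {1, 2, 3, 4}
For this subtraction set, G(n) = n mod 5 (period = max + 1 = 5).
Pile 1 (size 5): G(5) = 5 mod 5 = 0
Pile 2 (size 52): G(52) = 52 mod 5 = 2
Total Grundy value = XOR of all: 0 XOR 2 = 2

2


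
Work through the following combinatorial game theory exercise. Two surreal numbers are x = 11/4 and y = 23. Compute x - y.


x = 11/4, y = 23
Converting to common denominator: 4
x = 11/4, y = 92/4
x - y = 11/4 - 23 = -81/4

-81/4


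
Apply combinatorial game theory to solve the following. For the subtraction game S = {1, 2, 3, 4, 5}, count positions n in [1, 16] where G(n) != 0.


Subtraction set S = {1, 2, 3, 4, 5}, so G(n) = n mod 6.
G(n) = 0 when n is a multiple of 6.
Multiples of 6 in [1, 16]: 2
N-positions (nonzero Grundy) = 16 - 2 = 14

14


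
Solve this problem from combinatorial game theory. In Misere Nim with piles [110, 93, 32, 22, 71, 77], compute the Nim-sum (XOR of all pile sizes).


We need the XOR (exclusive or) of all pile sizes.
After XOR-ing pile 1 (size 110): 0 XOR 110 = 110
After XOR-ing pile 2 (size 93): 110 XOR 93 = 51
After XOR-ing pile 3 (size 32): 51 XOR 32 = 19
After XOR-ing pile 4 (size 22): 19 XOR 22 = 5
After XOR-ing pile 5 (size 71): 5 XOR 71 = 66
After XOR-ing pile 6 (size 77): 66 XOR 77 = 15
The Nim-value of this position is 15.

15


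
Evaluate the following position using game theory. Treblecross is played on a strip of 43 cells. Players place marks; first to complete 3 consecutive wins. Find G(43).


Treblecross: place X on empty cells; 3-in-a-row wins.
Playing within two cells of an existing X lets the opponent win at once, so sensible play treats the cells i-2..i+2 around each X as dead. The player left with no safe cell loses, so this is a normal-play take-away game on strips of safe cells.
Placing X at cell i (0-indexed) of a strip of k safe cells leaves independent strips of sizes max(0, i-2) and max(0, k-i-3). Hence G(k) = mex{ G(max(0,i-2)) XOR G(max(0,k-i-3)) : 0 <= i < k }, with G(0) = 0.
G(1): splits (0,0):0^0=0 -> mex({0}) = 1
G(2): splits (0,0):0^0=0 -> mex({0}) = 1
G(3): splits (0,0):0^0=0 -> mex({0}) = 1
G(4): splits (0,1):0^1=1 (0,0):0^0=0 -> mex({0, 1}) = 2
G(5): splits (0,2):0^1=1 (0,1):0^1=1 (0,0):0^0=0 -> mex({0, 1}) = 2
G(6) = mex({1}) = 0
G(7) = mex({0, 1, 2}) = 3
G(8) = mex({0, 1, 2}) = 3
G(9) = mex({0, 2}) = 1
G(10) = mex({0, 2, 3}) = 1
G(11) = mex({0, 3}) = 1
G(12) = mex({1, 3}) = 0
G(13) = mex({0, 1, 2, 3}) = 4
G(14) = mex({0, 1, 2}) = 3
G(15) = mex({0, 1, 2}) = 3
G(16) = mex({0, 1, 2, 4}) = 3
G(17) = mex({0, 1, 3, 4}) = 2
G(18) = mex({0, 1, 3, 4}) = 2
G(19) = mex({0, 1, 3, 5}) = 2
G(20) = mex({0, 1, 2, 3, 5}) = 4
G(21) = mex({0, 1, 2, 3, 5}) = 4
G(22) = mex({1, 2, 6}) = 0
G(23) = mex({0, 1, 2, 3, 4, 6}) = 5
G(24) = mex({0, 1, 2, 3, 4}) = 5
G(25) = mex({0, 1, 3, 4, 7}) = 2
G(26) = mex({0, 1, 3, 4, 5, 7}) = 2
G(27) = mex({0, 1, 3, 5}) = 2
G(28) = mex({0, 1, 2, 5}) = 3
G(29) = mex({0, 1, 2, 4, 5, 6}) = 3
G(30) = mex({1, 2, 4, 6}) = 0
G(31) = mex({0, 1, 2, 3, 4, 6}) = 5
G(32) = mex({1, 2, 3, 4, 7}) = 0
G(33) = mex({0, 3, 7}) = 1
G(34) = mex({0, 2, 3, 5, 7}) = 1
G(35) = mex({0, 2, 3, 5, 6}) = 1
G(36) = mex({0, 1, 2, 5, 6}) = 3
G(37) = mex({0, 1, 2, 4, 5, 6}) = 3
G(38) = mex({0, 1, 2, 4}) = 3
G(39) = mex({0, 1, 2, 3, 4, 7}) = 5
G(40) = mex({0, 1, 2, 3, 4, 5, 7}) = 6
G(41) = mex({0, 1, 2, 3, 5, 7}) = 4
G(42) = mex({0, 1, 2, 3, 5, 6, 7}) = 4
G(43) = mex({0, 2, 3, 5, 6}) = 1
Therefore G(43) = 1.

1


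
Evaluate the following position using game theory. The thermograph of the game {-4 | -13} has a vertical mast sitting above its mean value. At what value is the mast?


Game = {-4 | -13}, a switch {a | b} with numbers a > b.
Its thermograph has left wall a - t and right wall b + t, which meet at t = (a - b)/2, where both equal (a + b)/2. So the mast (mean value) is at (a + b)/2.
Mean = (-4 + (-13))/2 = -17/2 = -17/2

-17/2


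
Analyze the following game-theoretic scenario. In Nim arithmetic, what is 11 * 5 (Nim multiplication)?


Nim multiplication is bilinear over XOR: (u XOR v) * w = (u*w) XOR (v*w).
So we split each operand into its bit components and XOR the pairwise Nim products.
11 = 1 + 2 + 8 (as XOR of powers of 2).
5 = 1 + 4 (as XOR of powers of 2).
Using the standard Nim-product table on single bits:
  2*2 = 3,   2*4 = 8,   2*8 = 12,
  4*4 = 6,   4*8 = 11,  8*8 = 13,
and  1*x = x (identity), k*l = l*k (commutative).
Pairwise Nim products:
  1 * 1 = 1
  1 * 4 = 4
  2 * 1 = 2
  2 * 4 = 8
  8 * 1 = 8
  8 * 4 = 11
XOR them: 1 XOR 4 XOR 2 XOR 8 XOR 8 XOR 11 = 12.
Result: 11 * 5 = 12 (in Nim).

12


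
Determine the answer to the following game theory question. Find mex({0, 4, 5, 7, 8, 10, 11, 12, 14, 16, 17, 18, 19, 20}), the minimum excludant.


Set = {0, 4, 5, 7, 8, 10, 11, 12, 14, 16, 17, 18, 19, 20}
0 is in the set.
1 is NOT in the set. This is the mex.
mex = 1

1


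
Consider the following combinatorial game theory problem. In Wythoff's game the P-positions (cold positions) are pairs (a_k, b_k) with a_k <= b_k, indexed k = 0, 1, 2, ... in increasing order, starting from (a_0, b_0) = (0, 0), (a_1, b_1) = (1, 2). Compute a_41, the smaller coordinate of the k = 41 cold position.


By Wythoff's theorem, a_k = floor(k * phi) and b_k = floor(k * phi^2) = a_k + k, where phi = (1 + sqrt(5))/2 is the golden ratio.
phi = (1 + sqrt(5))/2 = 1.618034
k = 41
k * phi = 41 * 1.618034 = 66.339394
a_41 = floor(k * phi) = 66

66


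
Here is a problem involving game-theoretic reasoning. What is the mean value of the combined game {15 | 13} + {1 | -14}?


G1 = {15 | 13}, G2 = {1 | -14}
Each is a switch {a | b} with numbers a > b; its mean value is (a + b)/2, and mean value is additive over game sums: m(G1 + G2) = m(G1) + m(G2).
Mean of G1 = (15 + (13))/2 = 28/2 = 14
Mean of G2 = (1 + (-14))/2 = -13/2 = -13/2
Mean of G1 + G2 = 14 + -13/2 = 15/2

15/2


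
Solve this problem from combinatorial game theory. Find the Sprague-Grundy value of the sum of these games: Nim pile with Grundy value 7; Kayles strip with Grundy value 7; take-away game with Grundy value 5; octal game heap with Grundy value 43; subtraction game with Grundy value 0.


By the Sprague-Grundy theorem, the Grundy value of a sum of games is the XOR of individual Grundy values.
Nim pile: Grundy value = 7. Running XOR: 0 XOR 7 = 7
Kayles strip: Grundy value = 7. Running XOR: 7 XOR 7 = 0
take-away game: Grundy value = 5. Running XOR: 0 XOR 5 = 5
octal game heap: Grundy value = 43. Running XOR: 5 XOR 43 = 46
subtraction game: Grundy value = 0. Running XOR: 46 XOR 0 = 46
The combined Grundy value is 46.

46


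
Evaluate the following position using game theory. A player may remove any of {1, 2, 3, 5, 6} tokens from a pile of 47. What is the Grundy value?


The subtraction set is S = {1, 2, 3, 5, 6}.
G(k) = mex{ G(k - s) : s in S, s <= k }. We compute iteratively: G(0) = 0.
G(1) = mex({0}) = 1
G(2) = mex({0, 1}) = 2
G(3) = mex({0, 1, 2}) = 3
G(4) = mex({1, 2, 3}) = 0
G(5) = mex({0, 2, 3}) = 1
G(6) = mex({0, 1, 3}) = 2
G(7) = mex({0, 1, 2}) = 3
G(8) = mex({1, 2, 3}) = 0
G(9) = mex({0, 2, 3}) = 1
Observe that G(4)..G(9) = 0, 1, 2, 3, 0, 1 repeats G(0)..G(5) = 0, 1, 2, 3, 0, 1.
For k >= max(S) = 6, G(k) is determined by the previous 6 values G(k-6)..G(k-1); a window of 6 consecutive values has recurred shifted by 4, so by induction G(k + 4) = G(k) for all k >= 0: the sequence is periodic from the start with period 4.
One period: G(0..3) = 0, 1, 2, 3.
47 mod 4 = 3, so G(47) = G(3) = 3.

3


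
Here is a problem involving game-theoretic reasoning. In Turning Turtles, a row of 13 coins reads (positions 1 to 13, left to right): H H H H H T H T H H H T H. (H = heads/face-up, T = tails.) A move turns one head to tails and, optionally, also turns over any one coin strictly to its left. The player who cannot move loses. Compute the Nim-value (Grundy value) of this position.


Coins: H H H H H T H T H H H T H
Key fact: a single head at position k behaves exactly like a Nim heap of size k (turning it to T and optionally flipping a coin at j < k corresponds to moving the heap from k to j, or to 0), and heads combine as a disjunctive sum (two heads at the same place would cancel, matching j XOR j = 0). So the Nim-value is the XOR of the 1-indexed positions of the heads.
Face-up positions (1-indexed): [1, 2, 3, 4, 5, 7, 9, 10, 11, 13]
XOR 0 with 1: 0 XOR 1 = 1
XOR 1 with 2: 1 XOR 2 = 3
XOR 3 with 3: 3 XOR 3 = 0
XOR 0 with 4: 0 XOR 4 = 4
XOR 4 with 5: 4 XOR 5 = 1
XOR 1 with 7: 1 XOR 7 = 6
XOR 6 with 9: 6 XOR 9 = 15
XOR 15 with 10: 15 XOR 10 = 5
XOR 5 with 11: 5 XOR 11 = 14
XOR 14 with 13: 14 XOR 13 = 3
Nim-value = 3

3


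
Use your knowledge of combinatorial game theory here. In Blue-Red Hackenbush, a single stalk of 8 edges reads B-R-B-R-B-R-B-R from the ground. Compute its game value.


Edges (from ground): B-R-B-R-B-R-B-R
By Berlekamp's sign-expansion rule, a Blue-Red Hackenbush stalk has the value of the surreal number whose sign sequence is the edge sequence with B -> + and R -> -.
Sign sequence: +-+-+-+-
Trace the sign expansion in the surreal number tree, starting from 0:
Edge 1: B (sign +) -> bounds (0, +inf), value = 1
Edge 2: R (sign -) -> bounds (0, 1), value = 1/2
Edge 3: B (sign +) -> bounds (1/2, 1), value = 3/4
Edge 4: R (sign -) -> bounds (1/2, 3/4), value = 5/8
Edge 5: B (sign +) -> bounds (5/8, 3/4), value = 11/16
Edge 6: R (sign -) -> bounds (5/8, 11/16), value = 21/32
Edge 7: B (sign +) -> bounds (21/32, 11/16), value = 43/64
Edge 8: R (sign -) -> bounds (21/32, 43/64), value = 85/128
Game value = 85/128

85/128


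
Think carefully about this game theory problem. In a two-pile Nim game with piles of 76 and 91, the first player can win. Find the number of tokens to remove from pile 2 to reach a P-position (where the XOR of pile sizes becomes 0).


Piles: 76 and 91
Current XOR: 76 XOR 91 = 23 (non-zero, so this is an N-position).
To make the XOR zero, we need to find a move that balances the piles.
For pile 2 (size 91): target = 91 XOR 23 = 76
We reduce pile 2 from 91 to 76.
Tokens removed: 91 - 76 = 15
Verification: 76 XOR 76 = 0

15


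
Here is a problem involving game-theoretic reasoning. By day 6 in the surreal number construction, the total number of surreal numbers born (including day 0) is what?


Day 0: {|} = 0 is born. Count = 1.
Day n: the number of surreal numbers born by day n is 2^(n+1) - 1.
By day 0: 2^1 - 1 = 1
By day 1: 2^2 - 1 = 3
By day 2: 2^3 - 1 = 7
By day 3: 2^4 - 1 = 15
By day 4: 2^5 - 1 = 31
By day 5: 2^6 - 1 = 63
By day 6: 2^7 - 1 = 127
By day 6: 127 surreal numbers.

127


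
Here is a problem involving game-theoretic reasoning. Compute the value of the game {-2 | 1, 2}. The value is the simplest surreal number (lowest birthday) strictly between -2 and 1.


Left options: {-2}, max = -2
Right options: {1, 2}, min = 1
All options are numbers and max(Left) < min(Right), so by the simplicity theorem the value is the simplest (earliest-born) number strictly between -2 and 1.
Integers -1 through 0 all lie strictly between -2 and 1.
Among integers, the simplest (lowest birthday = smallest |n|; 0 is born on day 0, +-n on day n) is 0.
No non-integer in the interval can be simpler: if x is a non-integer in the interval, then floor(x) or ceil(x) also lies in the interval (the interval contains an integer), and both are proper prefixes of x's sign expansion, i.e. born earlier. So the game value is 0.
Game value = 0

0


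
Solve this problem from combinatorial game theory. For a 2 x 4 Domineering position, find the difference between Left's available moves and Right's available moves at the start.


Board is 2 x 4 (rows x cols).
Left (vertical) placements: (rows-1) * cols = 1 * 4 = 4
Right (horizontal) placements: rows * (cols-1) = 2 * 3 = 6
Advantage = Left - Right = 4 - 6 = -2

-2


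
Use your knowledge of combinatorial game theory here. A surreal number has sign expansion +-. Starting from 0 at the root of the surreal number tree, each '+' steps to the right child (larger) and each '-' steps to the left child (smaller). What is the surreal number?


Sign expansion: +-
Rule: track bounds (lo, hi), initially (-inf, +inf). On '+', the current value becomes lo and we move to the simplest number in (value, hi): value + 1 if hi = +inf, otherwise the midpoint (value + hi)/2. On '-', the current value becomes hi and we move to value - 1 if lo = -inf, otherwise the midpoint (lo + value)/2.
Start at 0.
Step 1: sign = +, move right. Bounds: (0, +inf). Value = 1
Step 2: sign = -, move left. Bounds: (0, 1). Value = 1/2
The surreal number with sign expansion +- is 1/2.

1/2


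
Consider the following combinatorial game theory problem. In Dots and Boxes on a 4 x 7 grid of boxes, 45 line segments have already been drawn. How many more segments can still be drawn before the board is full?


Grid: 4 x 7 boxes, i.e. 5 rows and 8 columns of dots.
Horizontal edges: (rows + 1) * cols = 5 * 7 = 35
Vertical edges: rows * (cols + 1) = 4 * 8 = 32
Total edges: 35 + 32 = 67
Edges drawn: 45
Remaining: 67 - 45 = 22

22


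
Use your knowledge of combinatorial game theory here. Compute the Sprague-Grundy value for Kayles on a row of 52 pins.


Kayles: a move removes 1 or 2 adjacent pins from a contiguous row.
Removing pins from a row of k leaves two independent rows (a, b) with a + b = k - 1 (one pin) or a + b = k - 2 (two pins); an end removal gives a = 0.
By Sprague-Grundy, G(k) = mex{ G(a) XOR G(b) } over all these splits. G(0) = 0.
G(1): splits (0,0):0^0=0 -> mex({0}) = 1
G(2): splits (0,1):0^1=1 (0,0):0^0=0 -> mex({0, 1}) = 2
G(3): splits (0,2):0^2=2 (1,1):1^1=0 (0,1):0^1=1 -> mex({0, 1, 2}) = 3
G(4): splits (0,3):0^3=3 (1,2):1^2=3 (0,2):0^2=2 (1,1):1^1=0 -> mex({0, 2, 3}) = 1
G(5): splits (0,4):0^1=1 (1,3):1^3=2 (2,2):2^2=0 (0,3):0^3=3 (1,2):1^2=3 -> mex({0, 1, 2, 3}) = 4
G(6) = mex({0, 1, 2, 4}) = 3
G(7) = mex({0, 1, 3, 4, 5}) = 2
G(8) = mex({0, 2, 3, 5, 6}) = 1
G(9) = mex({0, 1, 2, 3, 6, 7}) = 4
G(10) = mex({0, 1, 3, 4, 5, 7}) = 2
G(11) = mex({0, 1, 2, 3, 4, 5}) = 6
G(12) = mex({0, 1, 2, 3, 5, 6, 7}) = 4
G(13) = mex({0, 2, 3, 4, 6, 7}) = 1
G(14) = mex({0, 1, 4, 5, 6, 7}) = 2
G(15) = mex({0, 1, 2, 3, 4, 5, 6}) = 7
G(16) = mex({0, 2, 3, 5, 6, 7}) = 1
G(17) = mex({0, 1, 2, 3, 5, 6, 7}) = 4
G(18) = mex({0, 1, 2, 4, 5, 6}) = 3
G(19) = mex({0, 1, 3, 4, 5, 7}) = 2
G(20) = mex({0, 2, 3, 4, 5, 6, 7}) = 1
G(21) = mex({0, 1, 2, 3, 5, 6, 7}) = 4
G(22) = mex({0, 1, 2, 3, 4, 5, 7}) = 6
G(23) = mex({0, 1, 2, 3, 4, 5, 6}) = 7
G(24) = mex({0, 1, 2, 3, 5, 6, 7}) = 4
G(25) = mex({0, 2, 3, 4, 6, 7}) = 1
G(26) = mex({0, 1, 3, 4, 5, 6, 7}) = 2
G(27) = mex({0, 1, 2, 3, 4, 5, 6, 7}) = 8
G(28) = mex({0, 1, 2, 3, 4, 6, 7, 8}) = 5
G(29) = mex({0, 1, 2, 3, 5, 6, 7, 8, 9}) = 4
G(30) = mex({0, 1, 2, 3, 4, 5, 6, 9, 10}) = 7
G(31) = mex({0, 1, 3, 4, 5, 7, 10, 11}) = 2
G(32) = mex({0, 2, 3, 4, 5, 6, 7, 9, 11}) = 1
G(33) = mex({0, 1, 2, 3, 4, 5, 6, 7, 9, 12}) = 8
G(34) = mex({0, 1, 2, 3, 4, 5, 7, 8, 11, 12}) = 6
G(35) = mex({0, 1, 2, 3, 4, 5, 6, 8, 9, 10, 11}) = 7
G(36) = mex({0, 1, 2, 3, 5, 6, 7, 9, 10}) = 4
G(37) = mex({0, 2, 3, 4, 6, 7, 9, 10, 11, 12}) = 1
G(38) = mex({0, 1, 3, 4, 5, 6, 7, 9, 10, 11, 12}) = 2
G(39) = mex({0, 1, 2, 4, 5, 6, 7, 9, 10, 12, 14}) = 3
G(40) = mex({0, 2, 3, 4, 6, 7, 11, 12, 14}) = 1
G(41) = mex({0, 1, 2, 3, 5, 6, 7, 9, 10, 11, 12}) = 4
G(42) = mex({0, 1, 2, 3, 4, 5, 6, 9, 10}) = 7
G(43) = mex({0, 1, 3, 4, 5, 7, 9, 10, 12, 15}) = 2
G(44) = mex({0, 2, 3, 4, 5, 6, 7, 9, 10, 12, 15}) = 1
G(45) = mex({0, 1, 2, 3, 4, 5, 6, 7, 9, 10, 12, 14}) = 8
G(46) = mex({0, 1, 3, 4, 5, 7, 8, 11, 12, 14}) = 2
G(47) = mex({0, 1, 2, 3, 4, 5, 6, 8, 9, 10, 11, 12}) = 7
G(48) = mex({0, 1, 2, 3, 5, 6, 7, 9, 10}) = 4
G(49) = mex({0, 2, 3, 4, 6, 7, 9, 10, 11, 12, 15}) = 1
G(50) = mex({0, 1, 4, 5, 6, 7, 9, 11, 12, 14, 15}) = 2
G(51) = mex({0, 1, 2, 3, 4, 5, 6, 7, 9, 12, 14, 15}) = 8
G(52) = mex({0, 2, 3, 4, 5, 6, 7, 8, 11, 12, 15}) = 1
Therefore G(52) = 1.

1


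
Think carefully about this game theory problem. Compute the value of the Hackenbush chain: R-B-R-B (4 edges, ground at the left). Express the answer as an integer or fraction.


Edges (from ground): R-B-R-B
By Berlekamp's sign-expansion rule, a Blue-Red Hackenbush stalk has the value of the surreal number whose sign sequence is the edge sequence with B -> + and R -> -.
Sign sequence: -+-+
Trace the sign expansion in the surreal number tree, starting from 0:
Edge 1: R (sign -) -> bounds (-inf, 0), value = -1
Edge 2: B (sign +) -> bounds (-1, 0), value = -1/2
Edge 3: R (sign -) -> bounds (-1, -1/2), value = -3/4
Edge 4: B (sign +) -> bounds (-3/4, -1/2), value = -5/8
Game value = -5/8

-5/8


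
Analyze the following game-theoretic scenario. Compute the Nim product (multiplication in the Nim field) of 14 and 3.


Nim multiplication is bilinear over XOR: (u XOR v) * w = (u*w) XOR (v*w).
So we split each operand into its bit components and XOR the pairwise Nim products.
14 = 2 + 4 + 8 (as XOR of powers of 2).
3 = 1 + 2 (as XOR of powers of 2).
Using the standard Nim-product table on single bits:
  2*2 = 3,   2*4 = 8,   2*8 = 12,
  4*4 = 6,   4*8 = 11,  8*8 = 13,
and  1*x = x (identity), k*l = l*k (commutative).
Pairwise Nim products:
  2 * 1 = 2
  2 * 2 = 3
  4 * 1 = 4
  4 * 2 = 8
  8 * 1 = 8
  8 * 2 = 12
XOR them: 2 XOR 3 XOR 4 XOR 8 XOR 8 XOR 12 = 9.
Result: 14 * 3 = 9 (in Nim).

9


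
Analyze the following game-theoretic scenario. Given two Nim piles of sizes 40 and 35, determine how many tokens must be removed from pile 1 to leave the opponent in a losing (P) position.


Piles: 40 and 35
Current XOR: 40 XOR 35 = 11 (non-zero, so this is an N-position).
To make the XOR zero, we need to find a move that balances the piles.
For pile 1 (size 40): target = 40 XOR 11 = 35
We reduce pile 1 from 40 to 35.
Tokens removed: 40 - 35 = 5
Verification: 35 XOR 35 = 0

5


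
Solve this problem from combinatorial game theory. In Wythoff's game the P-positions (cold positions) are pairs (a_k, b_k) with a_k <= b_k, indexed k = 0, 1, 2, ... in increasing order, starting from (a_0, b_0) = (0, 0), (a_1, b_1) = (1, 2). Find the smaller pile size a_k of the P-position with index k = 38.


By Wythoff's theorem, a_k = floor(k * phi) and b_k = floor(k * phi^2) = a_k + k, where phi = (1 + sqrt(5))/2 is the golden ratio.
phi = (1 + sqrt(5))/2 = 1.618034
k = 38
k * phi = 38 * 1.618034 = 61.485292
a_38 = floor(k * phi) = 61

61


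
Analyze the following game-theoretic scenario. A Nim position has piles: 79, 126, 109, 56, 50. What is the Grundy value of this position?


We need the XOR (exclusive or) of all pile sizes.
After XOR-ing pile 1 (size 79): 0 XOR 79 = 79
After XOR-ing pile 2 (size 126): 79 XOR 126 = 49
After XOR-ing pile 3 (size 109): 49 XOR 109 = 92
After XOR-ing pile 4 (size 56): 92 XOR 56 = 100
After XOR-ing pile 5 (size 50): 100 XOR 50 = 86
The Nim-value of this position is 86.

86


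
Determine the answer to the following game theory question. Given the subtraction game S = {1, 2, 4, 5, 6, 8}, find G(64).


The subtraction set is S = {1, 2, 4, 5, 6, 8}.
G(k) = mex{ G(k - s) : s in S, s <= k }. We compute iteratively: G(0) = 0.
G(1) = mex({0}) = 1
G(2) = mex({0, 1}) = 2
G(3) = mex({1, 2}) = 0
G(4) = mex({0, 2}) = 1
G(5) = mex({0, 1}) = 2
G(6) = mex({0, 1, 2}) = 3
G(7) = mex({0, 1, 2, 3}) = 4
G(8) = mex({0, 1, 2, 3, 4}) = 5
G(9) = mex({0, 1, 2, 4, 5}) = 3
G(10) = mex({1, 2, 3, 5}) = 0
G(11) = mex({0, 2, 3, 4}) = 1
G(12) = mex({0, 1, 3, 4, 5}) = 2
G(13) = mex({1, 2, 3, 4, 5}) = 0
G(14) = mex({0, 2, 3, 5}) = 1
G(15) = mex({0, 1, 3, 4}) = 2
G(16) = mex({0, 1, 2, 5}) = 3
G(17) = mex({0, 1, 2, 3}) = 4
Observe that G(10)..G(17) = 0, 1, 2, 0, 1, 2, 3, 4 repeats G(0)..G(7) = 0, 1, 2, 0, 1, 2, 3, 4.
For k >= max(S) = 8, G(k) is determined by the previous 8 values G(k-8)..G(k-1); a window of 8 consecutive values has recurred shifted by 10, so by induction G(k + 10) = G(k) for all k >= 0: the sequence is periodic from the start with period 10.
One period: G(0..9) = 0, 1, 2, 0, 1, 2, 3, 4, 5, 3.
64 mod 10 = 4, so G(64) = G(4) = 1.

1


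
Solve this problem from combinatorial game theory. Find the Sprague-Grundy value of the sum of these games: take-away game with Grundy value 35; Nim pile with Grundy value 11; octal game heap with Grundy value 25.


By the Sprague-Grundy theorem, the Grundy value of a sum of games is the XOR of individual Grundy values.
take-away game: Grundy value = 35. Running XOR: 0 XOR 35 = 35
Nim pile: Grundy value = 11. Running XOR: 35 XOR 11 = 40
octal game heap: Grundy value = 25. Running XOR: 40 XOR 25 = 49
The combined Grundy value is 49.

49


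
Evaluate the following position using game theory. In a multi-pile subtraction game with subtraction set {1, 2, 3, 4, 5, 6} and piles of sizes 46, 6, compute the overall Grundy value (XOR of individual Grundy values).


Subtraction set: {1, 2, 3, 4, 5, 6}
For this subtraction set, G(n) = n mod 7 (period = max + 1 = 7).
Pile 1 (size 46): G(46) = 46 mod 7 = 4
Pile 2 (size 6): G(6) = 6 mod 7 = 6
Total Grundy value = XOR of all: 4 XOR 6 = 2

2


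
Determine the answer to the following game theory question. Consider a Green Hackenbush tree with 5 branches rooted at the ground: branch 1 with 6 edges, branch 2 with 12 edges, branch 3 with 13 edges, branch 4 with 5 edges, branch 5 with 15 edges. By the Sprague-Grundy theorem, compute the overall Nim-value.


The tree has 5 branches from the ground vertex.
In Green Hackenbush, the Nim-value of a simple path of length k is k.
Branch 1: length 6, Nim-value = 6
Branch 2: length 12, Nim-value = 12
Branch 3: length 13, Nim-value = 13
Branch 4: length 5, Nim-value = 5
Branch 5: length 15, Nim-value = 15
Total Nim-value = XOR of all branch values:
0 XOR 6 = 6
6 XOR 12 = 10
10 XOR 13 = 7
7 XOR 5 = 2
2 XOR 15 = 13
Nim-value of the tree = 13

13


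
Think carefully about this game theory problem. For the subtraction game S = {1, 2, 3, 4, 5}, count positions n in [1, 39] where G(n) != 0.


Subtraction set S = {1, 2, 3, 4, 5}, so G(n) = n mod 6.
G(n) = 0 when n is a multiple of 6.
Multiples of 6 in [1, 39]: 6
N-positions (nonzero Grundy) = 39 - 6 = 33

33


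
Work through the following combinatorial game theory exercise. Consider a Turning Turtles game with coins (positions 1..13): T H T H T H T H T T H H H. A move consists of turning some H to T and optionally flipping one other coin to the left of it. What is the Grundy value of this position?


Coins: T H T H T H T H T T H H H
Key fact: a single head at position k behaves exactly like a Nim heap of size k (turning it to T and optionally flipping a coin at j < k corresponds to moving the heap from k to j, or to 0), and heads combine as a disjunctive sum (two heads at the same place would cancel, matching j XOR j = 0). So the Nim-value is the XOR of the 1-indexed positions of the heads.
Face-up positions (1-indexed): [2, 4, 6, 8, 11, 12, 13]
XOR 0 with 2: 0 XOR 2 = 2
XOR 2 with 4: 2 XOR 4 = 6
XOR 6 with 6: 6 XOR 6 = 0
XOR 0 with 8: 0 XOR 8 = 8
XOR 8 with 11: 8 XOR 11 = 3
XOR 3 with 12: 3 XOR 12 = 15
XOR 15 with 13: 15 XOR 13 = 2
Nim-value = 2

2


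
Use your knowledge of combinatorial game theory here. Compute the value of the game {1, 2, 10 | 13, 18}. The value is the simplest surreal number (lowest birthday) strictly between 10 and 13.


Left options: {1, 2, 10}, max = 10
Right options: {13, 18}, min = 13
All options are numbers and max(Left) < min(Right), so by the simplicity theorem the value is the simplest (earliest-born) number strictly between 10 and 13.
Integers 11 through 12 all lie strictly between 10 and 13.
Among integers, the simplest (lowest birthday = smallest |n|; 0 is born on day 0, +-n on day n) is 11.
No non-integer in the interval can be simpler: if x is a non-integer in the interval, then floor(x) or ceil(x) also lies in the interval (the interval contains an integer), and both are proper prefixes of x's sign expansion, i.e. born earlier. So the game value is 11.
Game value = 11

11


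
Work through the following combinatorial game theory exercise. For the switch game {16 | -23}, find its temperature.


The game is {16 | -23}, a switch {a | b} with numbers a > b.
Cooling {a | b} by t gives {a - t | b + t}, which stops being hot when a - t = b + t, i.e. at t = (a - b)/2. So the temperature of a switch is (a - b)/2.
Temperature = (Left option - Right option) / 2
= (16 - (-23)) / 2
= 39 / 2
= 39/2

39/2


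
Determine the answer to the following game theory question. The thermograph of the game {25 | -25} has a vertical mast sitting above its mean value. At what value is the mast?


Game = {25 | -25}, a switch {a | b} with numbers a > b.
Its thermograph has left wall a - t and right wall b + t, which meet at t = (a - b)/2, where both equal (a + b)/2. So the mast (mean value) is at (a + b)/2.
Mean = (25 + (-25))/2 = 0/2 = 0

0


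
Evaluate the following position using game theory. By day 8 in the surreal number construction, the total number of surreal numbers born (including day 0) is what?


Day 0: {|} = 0 is born. Count = 1.
Day n: the number of surreal numbers born by day n is 2^(n+1) - 1.
By day 0: 2^1 - 1 = 1
By day 1: 2^2 - 1 = 3
By day 2: 2^3 - 1 = 7
By day 3: 2^4 - 1 = 15
By day 4: 2^5 - 1 = 31
By day 5: 2^6 - 1 = 63
By day 6: 2^7 - 1 = 127
By day 7: 2^8 - 1 = 255
By day 8: 2^9 - 1 = 511
By day 8: 511 surreal numbers.

511


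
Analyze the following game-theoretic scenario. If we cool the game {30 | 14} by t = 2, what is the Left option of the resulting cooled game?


Original game: {30 | 14} (a switch {a | b} with a > b).
Cooling by t (for t below the temperature (a - b)/2 = 8) taxes each move by t: {a | b} cooled by t is {a - t | b + t}.
Cooling amount: t = 2
Cooled Left option: 30 - 2 = 28
Cooled Right option: 14 + 2 = 16
Cooled game: {28 | 16}
Left option = 28

28


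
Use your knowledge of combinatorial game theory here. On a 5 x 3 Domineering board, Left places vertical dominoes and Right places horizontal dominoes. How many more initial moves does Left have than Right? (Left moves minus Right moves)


Board is 5 x 3 (rows x cols).
Left (vertical) placements: (rows-1) * cols = 4 * 3 = 12
Right (horizontal) placements: rows * (cols-1) = 5 * 2 = 10
Advantage = Left - Right = 12 - 10 = 2

2


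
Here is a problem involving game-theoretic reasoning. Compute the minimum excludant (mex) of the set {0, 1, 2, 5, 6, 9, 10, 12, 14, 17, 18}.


Set = {0, 1, 2, 5, 6, 9, 10, 12, 14, 17, 18}
0 is in the set.
1 is in the set.
2 is in the set.
3 is NOT in the set. This is the mex.
mex = 3

3
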